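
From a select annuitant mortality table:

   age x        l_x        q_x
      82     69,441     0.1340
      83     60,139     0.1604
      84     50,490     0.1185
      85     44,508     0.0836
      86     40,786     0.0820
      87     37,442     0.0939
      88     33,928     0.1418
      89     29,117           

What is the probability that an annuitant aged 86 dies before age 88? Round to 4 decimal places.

0.1681

P(die before 88 | alive at 86) = 1 − l_88/l_86 = 1 − 33,928/40,786 = (6,858)/40,786 = 0.168146.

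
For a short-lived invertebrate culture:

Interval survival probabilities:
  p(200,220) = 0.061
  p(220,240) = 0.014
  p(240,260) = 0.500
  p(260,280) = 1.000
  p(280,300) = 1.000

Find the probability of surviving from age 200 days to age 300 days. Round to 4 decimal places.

0.0004

Chaining the interval survival probabilities: 0.061 × 0.014 × 0.500 × 1.000 × 1.000.
= 0.000427.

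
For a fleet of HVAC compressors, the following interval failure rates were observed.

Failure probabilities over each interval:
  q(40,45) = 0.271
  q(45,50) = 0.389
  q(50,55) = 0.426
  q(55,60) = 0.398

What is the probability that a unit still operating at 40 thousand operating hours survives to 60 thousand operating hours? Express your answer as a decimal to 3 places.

0.154

Chaining the interval survival probabilities: (1 − 0.271) × (1 − 0.389) × (1 − 0.426) × (1 − 0.398).
= 0.729 × 0.611 × 0.574 × 0.602 = 0.153914.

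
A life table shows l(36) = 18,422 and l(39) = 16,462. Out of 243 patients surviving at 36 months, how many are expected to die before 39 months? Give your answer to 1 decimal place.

25.9

The relevant probability is 1 − 16,462/18,422 = 0.106395.
Expected number = 243 × 0.106395 = 25.9.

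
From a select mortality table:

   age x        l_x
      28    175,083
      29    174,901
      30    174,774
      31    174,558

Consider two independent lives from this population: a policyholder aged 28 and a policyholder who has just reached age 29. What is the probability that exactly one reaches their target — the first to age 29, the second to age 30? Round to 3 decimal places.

0.002

p₁ = l_29/l_28 = 174,901/175,083 = 0.998960; p₂ = l_30/l_29 = 174,774/174,901 = 0.999274.
P(exactly one) = p₁(1−p₂) + (1−p₁)p₂ = 0.000725 + 0.001039 = 0.001764.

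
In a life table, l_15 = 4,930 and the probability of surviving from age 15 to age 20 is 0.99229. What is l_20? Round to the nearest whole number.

4892

l_20 = l_15 × p = 4,930 × 0.99229 = 4892.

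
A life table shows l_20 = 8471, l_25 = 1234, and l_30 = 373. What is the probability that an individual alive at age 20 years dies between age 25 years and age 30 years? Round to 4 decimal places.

0.1016

This is the probability of reaching 25 but not 30, conditional on being alive at 20: (l_25 − l_30) / l_20.
= (1234 − 373) / 8471 = 861 / 8471 = 0.101641.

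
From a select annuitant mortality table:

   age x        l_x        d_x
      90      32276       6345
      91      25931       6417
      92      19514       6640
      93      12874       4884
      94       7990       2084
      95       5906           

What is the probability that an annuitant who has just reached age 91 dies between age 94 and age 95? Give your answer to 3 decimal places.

We want 3|1q91 = (l_94 − l_95)/l_91.
This is the probability of reaching 94 but not 95, conditional on being alive at 91: (l_94 − l_95) / l_91.
= (7990 − 5906) / 25931 = 2084 / 25931 = 0.080367.

0.080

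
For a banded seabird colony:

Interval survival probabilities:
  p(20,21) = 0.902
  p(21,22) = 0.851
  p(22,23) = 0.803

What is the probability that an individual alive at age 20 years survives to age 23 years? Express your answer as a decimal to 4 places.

The overall survival probability is 0.902 × 0.851 × 0.803.
= 0.616384.

0.6164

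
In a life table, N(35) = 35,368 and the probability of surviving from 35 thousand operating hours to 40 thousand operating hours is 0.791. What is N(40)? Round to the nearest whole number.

N(40) = N(35) × p = 35,368 × 0.791 = 27976.

27976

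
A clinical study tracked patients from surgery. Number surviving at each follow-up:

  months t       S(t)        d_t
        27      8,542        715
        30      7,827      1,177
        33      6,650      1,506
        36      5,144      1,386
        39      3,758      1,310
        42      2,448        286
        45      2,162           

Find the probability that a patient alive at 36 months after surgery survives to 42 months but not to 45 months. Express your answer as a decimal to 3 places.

This is the probability of reaching 42 but not 45, conditional on being alive at 36: (S(42) − S(45)) / S(36).
= (2,448 − 2,162) / 5,144 = 286 / 5,144 = 0.055599.

0.056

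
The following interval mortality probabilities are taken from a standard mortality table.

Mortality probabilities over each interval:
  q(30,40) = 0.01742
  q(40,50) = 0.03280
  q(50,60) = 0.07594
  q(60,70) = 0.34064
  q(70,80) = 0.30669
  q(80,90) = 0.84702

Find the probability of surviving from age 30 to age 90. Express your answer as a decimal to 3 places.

0.061

P(survive 30→90) = (1 − 0.01742) × (1 − 0.03280) × (1 − 0.07594) × (1 − 0.34064) × (1 − 0.30669) × (1 − 0.84702).
= 0.98258 × 0.96720 × 0.92406 × 0.65936 × 0.69331 × 0.15298 = 0.061414.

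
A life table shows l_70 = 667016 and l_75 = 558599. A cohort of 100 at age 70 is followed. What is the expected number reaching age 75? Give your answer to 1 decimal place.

83.7

The relevant probability is 558599/667016 = 0.837460.
Expected number = 100 × 0.837460 = 83.7.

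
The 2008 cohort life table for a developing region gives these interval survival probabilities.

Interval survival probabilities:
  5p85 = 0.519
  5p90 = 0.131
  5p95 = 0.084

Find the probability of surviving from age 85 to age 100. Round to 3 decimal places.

0.006

Survival from 85 to 100 is the product of surviving each interval: 0.519 × 0.131 × 0.084.
= 0.005711.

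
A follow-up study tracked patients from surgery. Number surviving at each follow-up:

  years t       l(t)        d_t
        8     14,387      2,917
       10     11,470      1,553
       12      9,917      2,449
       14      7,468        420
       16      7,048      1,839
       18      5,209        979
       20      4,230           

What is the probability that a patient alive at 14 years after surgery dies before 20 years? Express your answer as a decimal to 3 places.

0.434

P(die before 20 | alive at 14) = 1 − l(20)/l(14) = 1 − 4,230/7,468 = (3,238)/7,468 = 0.433583.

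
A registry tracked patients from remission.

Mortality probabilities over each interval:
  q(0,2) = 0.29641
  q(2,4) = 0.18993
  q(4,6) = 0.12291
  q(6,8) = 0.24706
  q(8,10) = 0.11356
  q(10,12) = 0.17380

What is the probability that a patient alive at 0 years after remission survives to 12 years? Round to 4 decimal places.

0.2757

Chaining the interval survival probabilities: (1 − 0.29641) × (1 − 0.18993) × (1 − 0.12291) × (1 − 0.24706) × (1 − 0.11356) × (1 − 0.17380).
= 0.70359 × 0.81007 × 0.87709 × 0.75294 × 0.88644 × 0.82620 = 0.275665.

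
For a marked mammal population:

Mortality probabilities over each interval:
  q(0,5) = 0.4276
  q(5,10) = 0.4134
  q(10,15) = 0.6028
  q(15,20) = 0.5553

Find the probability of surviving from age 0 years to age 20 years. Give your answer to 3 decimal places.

Survival from 0 to 20 is the product of surviving each interval: (1 − 0.4276) × (1 − 0.4134) × (1 − 0.6028) × (1 − 0.5553).
= 0.5724 × 0.5866 × 0.3972 × 0.4447 = 0.059309.

0.059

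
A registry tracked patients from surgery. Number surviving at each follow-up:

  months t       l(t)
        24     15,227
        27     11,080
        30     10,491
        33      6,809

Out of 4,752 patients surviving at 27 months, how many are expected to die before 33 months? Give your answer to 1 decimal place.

1831.8

The relevant probability is 1 − 6,809/11,080 = 0.385469.
Expected number = 4,752 × 0.385469 = 1831.8.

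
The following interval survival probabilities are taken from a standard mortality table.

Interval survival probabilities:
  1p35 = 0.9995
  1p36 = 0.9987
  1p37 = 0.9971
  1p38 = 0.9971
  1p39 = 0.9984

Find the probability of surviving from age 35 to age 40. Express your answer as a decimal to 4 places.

5p35 = 0.9995 × 0.9987 × 0.9971 × 0.9971 × 0.9984.
= 0.990832.

0.9908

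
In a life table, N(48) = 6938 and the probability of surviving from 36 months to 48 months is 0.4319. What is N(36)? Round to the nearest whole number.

N(36) = N(48) / p = 6938 / 0.4319 = 16064.

16064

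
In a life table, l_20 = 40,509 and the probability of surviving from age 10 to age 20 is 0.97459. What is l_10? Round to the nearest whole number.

l_10 = l_20 / p = 40,509 / 0.97459 = 41565.

41565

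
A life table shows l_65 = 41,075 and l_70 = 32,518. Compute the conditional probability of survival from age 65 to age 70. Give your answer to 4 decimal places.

We want 5p65 = l_70/l_65.
The conditional survival probability is l_70/l_65 = 32,518/41,075 = 0.791674.

0.7917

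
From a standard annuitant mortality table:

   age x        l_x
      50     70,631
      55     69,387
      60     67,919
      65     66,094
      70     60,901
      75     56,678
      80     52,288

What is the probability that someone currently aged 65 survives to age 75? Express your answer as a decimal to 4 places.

0.8575

The conditional survival probability is l_75/l_65 = 56,678/66,094 = 0.857536.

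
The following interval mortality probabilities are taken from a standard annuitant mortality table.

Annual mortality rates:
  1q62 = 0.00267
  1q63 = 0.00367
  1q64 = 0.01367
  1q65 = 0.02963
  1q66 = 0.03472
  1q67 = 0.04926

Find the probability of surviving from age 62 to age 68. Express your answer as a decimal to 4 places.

6p62 = (1 − 0.00267) × (1 − 0.00367) × (1 − 0.01367) × (1 − 0.02963) × (1 − 0.03472) × (1 − 0.04926).
= 0.99733 × 0.99633 × 0.98633 × 0.97037 × 0.96528 × 0.95074 = 0.872804.

0.8728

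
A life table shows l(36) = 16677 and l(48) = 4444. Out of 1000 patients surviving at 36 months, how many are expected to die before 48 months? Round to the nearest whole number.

The relevant probability is 1 − 4444/16677 = 0.733525.
Expected number = 1000 × 0.733525 = 734.

734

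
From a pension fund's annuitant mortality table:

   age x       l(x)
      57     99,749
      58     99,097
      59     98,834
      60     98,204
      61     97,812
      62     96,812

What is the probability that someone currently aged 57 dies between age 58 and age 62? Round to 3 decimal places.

This is the probability of reaching 58 but not 62, conditional on being alive at 57: (l(58) − l(62)) / l(57).
= (99,097 − 96,812) / 99,749 = 2,285 / 99,749 = 0.022907.

0.023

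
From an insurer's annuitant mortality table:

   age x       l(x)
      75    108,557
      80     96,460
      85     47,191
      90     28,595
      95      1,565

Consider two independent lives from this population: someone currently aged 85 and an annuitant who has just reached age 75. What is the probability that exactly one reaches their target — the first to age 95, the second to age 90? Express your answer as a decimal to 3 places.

p₁ = l(95)/l(85) = 1,565/47,191 = 0.033163; p₂ = l(90)/l(75) = 28,595/108,557 = 0.263410.
P(exactly one) = p₁(1−p₂) + (1−p₁)p₂ = 0.024428 + 0.254675 = 0.279102.

0.279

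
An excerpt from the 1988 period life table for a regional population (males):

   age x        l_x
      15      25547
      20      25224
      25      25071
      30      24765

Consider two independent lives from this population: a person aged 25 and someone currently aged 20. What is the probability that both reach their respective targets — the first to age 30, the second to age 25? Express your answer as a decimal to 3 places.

p₁ = l_30/l_25 = 24765/25071 = 0.987795; p₂ = l_25/l_20 = 25071/25224 = 0.993934.
P(both) = p₁ × p₂ = 0.987795 × 0.993934 = 0.981803.

0.982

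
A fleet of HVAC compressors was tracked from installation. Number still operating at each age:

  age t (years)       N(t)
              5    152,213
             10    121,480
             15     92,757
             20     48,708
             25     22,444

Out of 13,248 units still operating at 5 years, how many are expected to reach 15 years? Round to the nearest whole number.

The relevant probability is 92,757/152,213 = 0.609389.
Expected number = 13,248 × 0.609389 = 8073.

8073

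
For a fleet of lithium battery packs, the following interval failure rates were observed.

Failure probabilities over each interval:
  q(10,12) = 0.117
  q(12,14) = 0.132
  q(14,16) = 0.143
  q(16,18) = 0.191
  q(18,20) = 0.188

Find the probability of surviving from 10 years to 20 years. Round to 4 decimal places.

P(survive 10→20) = (1 − 0.117) × (1 − 0.132) × (1 − 0.143) × (1 − 0.191) × (1 − 0.188).
= 0.883 × 0.868 × 0.857 × 0.809 × 0.812 = 0.431485.

0.4315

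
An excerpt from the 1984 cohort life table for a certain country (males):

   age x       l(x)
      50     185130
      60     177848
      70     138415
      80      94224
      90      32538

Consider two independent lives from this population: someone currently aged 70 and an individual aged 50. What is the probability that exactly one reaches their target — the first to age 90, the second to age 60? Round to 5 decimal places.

p₁ = l(90)/l(70) = 32538/138415 = 0.235076; p₂ = l(60)/l(50) = 177848/185130 = 0.960665.
P(exactly one) = p₁(1−p₂) + (1−p₁)p₂ = 0.009247 + 0.734836 = 0.744082.

0.74408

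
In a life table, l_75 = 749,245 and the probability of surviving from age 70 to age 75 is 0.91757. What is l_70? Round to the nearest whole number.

l_70 = l_75 / p = 749,245 / 0.91757 = 816554.

816554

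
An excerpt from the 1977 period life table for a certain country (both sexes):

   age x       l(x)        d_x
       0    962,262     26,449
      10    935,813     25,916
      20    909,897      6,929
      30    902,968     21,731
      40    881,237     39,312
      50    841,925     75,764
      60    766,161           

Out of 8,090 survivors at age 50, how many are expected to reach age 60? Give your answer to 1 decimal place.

7362.0

The relevant probability is 766,161/841,925 = 0.910011.
Expected number = 8,090 × 0.910011 = 7362.0.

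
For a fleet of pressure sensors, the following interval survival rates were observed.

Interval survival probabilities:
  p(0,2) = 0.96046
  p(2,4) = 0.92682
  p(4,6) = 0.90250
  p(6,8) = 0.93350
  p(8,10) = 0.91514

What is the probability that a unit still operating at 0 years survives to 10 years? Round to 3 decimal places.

The overall survival probability is 0.96046 × 0.92682 × 0.90250 × 0.93350 × 0.91514.
= 0.686315.

0.686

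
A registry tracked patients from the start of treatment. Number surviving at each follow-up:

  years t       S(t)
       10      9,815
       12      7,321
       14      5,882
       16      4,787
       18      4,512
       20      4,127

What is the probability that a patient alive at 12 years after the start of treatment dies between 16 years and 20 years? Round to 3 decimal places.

0.090

This is the probability of reaching 16 but not 20, conditional on being alive at 12: (S(16) − S(20)) / S(12).
= (4,787 − 4,127) / 7,321 = 660 / 7,321 = 0.090152.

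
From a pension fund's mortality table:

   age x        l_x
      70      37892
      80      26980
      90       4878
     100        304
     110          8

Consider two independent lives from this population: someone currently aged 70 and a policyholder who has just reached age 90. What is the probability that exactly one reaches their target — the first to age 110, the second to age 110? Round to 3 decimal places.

p₁ = l_110/l_70 = 8/37892 = 0.000211; p₂ = l_110/l_90 = 8/4878 = 0.001640.
P(exactly one) = p₁(1−p₂) + (1−p₁)p₂ = 0.000211 + 0.001640 = 0.001850.

0.002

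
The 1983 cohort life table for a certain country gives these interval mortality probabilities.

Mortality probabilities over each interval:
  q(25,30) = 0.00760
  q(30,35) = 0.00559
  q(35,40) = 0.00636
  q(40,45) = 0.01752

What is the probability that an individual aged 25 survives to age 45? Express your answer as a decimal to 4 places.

P(survive 25→45) = (1 − 0.00760) × (1 − 0.00559) × (1 − 0.00636) × (1 − 0.01752).
= 0.99240 × 0.99441 × 0.99364 × 0.98248 = 0.963396.

0.9634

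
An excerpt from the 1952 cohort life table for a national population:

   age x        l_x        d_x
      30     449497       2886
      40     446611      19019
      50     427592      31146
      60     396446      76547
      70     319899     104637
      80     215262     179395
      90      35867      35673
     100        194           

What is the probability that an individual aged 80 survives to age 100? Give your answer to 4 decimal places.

0.0009

We want 20p80 = l_100/l_80.
The conditional survival probability is l_100/l_80 = 194/215262 = 0.000901.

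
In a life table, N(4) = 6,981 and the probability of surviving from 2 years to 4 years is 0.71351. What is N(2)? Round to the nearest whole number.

9784

N(2) = N(4) / p = 6,981 / 0.71351 = 9784.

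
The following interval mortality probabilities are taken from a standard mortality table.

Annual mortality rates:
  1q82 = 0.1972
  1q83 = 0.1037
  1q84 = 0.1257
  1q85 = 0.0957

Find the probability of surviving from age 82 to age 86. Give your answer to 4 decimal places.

0.5689

4p82 = (1 − 0.1972) × (1 − 0.1037) × (1 − 0.1257) × (1 − 0.0957).
= 0.8028 × 0.8963 × 0.8743 × 0.9043 = 0.568897.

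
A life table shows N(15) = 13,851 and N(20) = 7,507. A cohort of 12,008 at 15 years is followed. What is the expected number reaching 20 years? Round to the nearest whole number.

6508

The relevant probability is 7,507/13,851 = 0.541983.
Expected number = 12,008 × 0.541983 = 6508.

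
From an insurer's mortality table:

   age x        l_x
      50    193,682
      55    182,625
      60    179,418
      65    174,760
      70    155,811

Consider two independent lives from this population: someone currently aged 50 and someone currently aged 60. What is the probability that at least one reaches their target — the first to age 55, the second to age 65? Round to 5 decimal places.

0.99852

p₁ = l_55/l_50 = 182,625/193,682 = 0.942912; p₂ = l_65/l_60 = 174,760/179,418 = 0.974038.
P(at least one) = 1 − (1−p₁)(1−p₂) = 1 − 0.057088 × 0.025962 = 0.998518.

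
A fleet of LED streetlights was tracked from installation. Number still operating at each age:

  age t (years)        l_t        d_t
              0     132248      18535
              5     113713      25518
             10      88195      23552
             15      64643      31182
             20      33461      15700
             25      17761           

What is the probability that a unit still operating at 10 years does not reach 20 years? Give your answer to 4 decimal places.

P(fail before 20 | operational at 10) = 1 − l_20/l_10 = 1 − 33461/88195 = (54734)/88195 = 0.620602.

0.6206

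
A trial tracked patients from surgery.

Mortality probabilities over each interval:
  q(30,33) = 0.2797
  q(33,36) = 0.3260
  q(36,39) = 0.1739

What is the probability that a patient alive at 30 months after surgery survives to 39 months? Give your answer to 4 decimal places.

P(survive 30→39) = (1 − 0.2797) × (1 − 0.3260) × (1 − 0.1739).
= 0.7203 × 0.6740 × 0.8261 = 0.401057.

0.4011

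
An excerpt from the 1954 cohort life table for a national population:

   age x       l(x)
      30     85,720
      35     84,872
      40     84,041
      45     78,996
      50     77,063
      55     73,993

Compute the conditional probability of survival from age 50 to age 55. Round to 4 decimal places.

The conditional survival probability is l(55)/l(50) = 73,993/77,063 = 0.960162.

0.9602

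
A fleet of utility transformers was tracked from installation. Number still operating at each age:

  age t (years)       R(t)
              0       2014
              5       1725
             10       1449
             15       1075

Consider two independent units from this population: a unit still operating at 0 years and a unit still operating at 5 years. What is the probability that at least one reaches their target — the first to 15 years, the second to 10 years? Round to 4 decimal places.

p₁ = R(15)/R(0) = 1075/2014 = 0.533764; p₂ = R(10)/R(5) = 1449/1725 = 0.840000.
P(at least one) = 1 − (1−p₁)(1−p₂) = 1 − 0.466236 × 0.160000 = 0.925402.

0.9254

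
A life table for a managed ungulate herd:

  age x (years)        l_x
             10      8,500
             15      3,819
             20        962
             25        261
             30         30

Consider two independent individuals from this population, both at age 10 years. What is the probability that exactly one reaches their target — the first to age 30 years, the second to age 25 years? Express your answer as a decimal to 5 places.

p₁ = l_30/l_10 = 30/8,500 = 0.003529; p₂ = l_25/l_10 = 261/8,500 = 0.030706.
P(exactly one) = p₁(1−p₂) + (1−p₁)p₂ = 0.003421 + 0.030598 = 0.034018.

0.03402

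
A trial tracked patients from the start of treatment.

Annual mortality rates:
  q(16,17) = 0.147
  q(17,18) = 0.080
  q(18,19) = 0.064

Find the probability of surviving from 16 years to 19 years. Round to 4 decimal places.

Survival from 16 to 19 is the product of surviving each interval: (1 − 0.147) × (1 − 0.080) × (1 − 0.064).
= 0.853 × 0.920 × 0.936 = 0.734535.

0.7345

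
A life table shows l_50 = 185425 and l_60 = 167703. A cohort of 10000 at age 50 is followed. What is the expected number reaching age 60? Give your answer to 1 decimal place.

The relevant probability is 167703/185425 = 0.904425.
Expected number = 10000 × 0.904425 = 9044.2.

9044.2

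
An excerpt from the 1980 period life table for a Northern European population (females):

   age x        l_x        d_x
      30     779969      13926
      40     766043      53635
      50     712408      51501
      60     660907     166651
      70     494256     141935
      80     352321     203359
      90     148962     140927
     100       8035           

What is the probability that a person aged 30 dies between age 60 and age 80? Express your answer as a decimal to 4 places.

0.3956

We want 30|20q30 = (l_60 − l_80)/l_30.
This is the probability of reaching 60 but not 80, conditional on being alive at 30: (l_60 − l_80) / l_30.
= (660907 − 352321) / 779969 = 308586 / 779969 = 0.395639.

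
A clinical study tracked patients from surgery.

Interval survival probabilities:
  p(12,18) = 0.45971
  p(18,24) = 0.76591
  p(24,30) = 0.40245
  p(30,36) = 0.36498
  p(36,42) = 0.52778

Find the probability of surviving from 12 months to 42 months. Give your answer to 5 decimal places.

0.02730

Chaining the interval survival probabilities: 0.45971 × 0.76591 × 0.40245 × 0.36498 × 0.52778.
= 0.027296.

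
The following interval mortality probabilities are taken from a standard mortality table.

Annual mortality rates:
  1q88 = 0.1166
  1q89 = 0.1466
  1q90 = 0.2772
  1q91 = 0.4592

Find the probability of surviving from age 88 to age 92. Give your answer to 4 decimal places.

Survival from 88 to 92 is the product of surviving each interval: (1 − 0.1166) × (1 − 0.1466) × (1 − 0.2772) × (1 − 0.4592).
= 0.8834 × 0.8534 × 0.7228 × 0.5408 = 0.294690.

0.2947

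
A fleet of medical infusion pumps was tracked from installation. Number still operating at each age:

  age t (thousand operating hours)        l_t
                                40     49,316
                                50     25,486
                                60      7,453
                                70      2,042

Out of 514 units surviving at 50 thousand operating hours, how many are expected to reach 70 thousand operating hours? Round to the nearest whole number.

The relevant probability is 2,042/25,486 = 0.080122.
Expected number = 514 × 0.080122 = 41.

41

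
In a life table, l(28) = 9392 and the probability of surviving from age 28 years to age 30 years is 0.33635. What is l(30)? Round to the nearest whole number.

l(30) = l(28) × p = 9392 × 0.33635 = 3159.

3159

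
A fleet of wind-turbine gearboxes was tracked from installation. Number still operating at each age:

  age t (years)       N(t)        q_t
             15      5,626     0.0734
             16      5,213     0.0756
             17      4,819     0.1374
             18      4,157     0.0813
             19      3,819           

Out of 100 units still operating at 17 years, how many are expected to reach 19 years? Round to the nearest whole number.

79

The relevant probability is 3,819/4,819 = 0.792488.
Expected number = 100 × 0.792488 = 79.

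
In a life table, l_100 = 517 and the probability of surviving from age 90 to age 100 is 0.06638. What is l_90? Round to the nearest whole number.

7788

l_90 = l_100 / p = 517 / 0.06638 = 7788.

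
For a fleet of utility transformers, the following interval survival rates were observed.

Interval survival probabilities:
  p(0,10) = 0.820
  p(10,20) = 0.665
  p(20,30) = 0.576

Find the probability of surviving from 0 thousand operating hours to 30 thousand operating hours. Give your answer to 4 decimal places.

Survival from 0 to 30 is the product of surviving each interval: 0.820 × 0.665 × 0.576.
= 0.314093.

0.3141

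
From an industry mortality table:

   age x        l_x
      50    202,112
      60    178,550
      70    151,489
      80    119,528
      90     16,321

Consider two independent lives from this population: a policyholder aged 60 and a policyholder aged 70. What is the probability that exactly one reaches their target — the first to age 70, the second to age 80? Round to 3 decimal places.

p₁ = l_70/l_60 = 151,489/178,550 = 0.848440; p₂ = l_80/l_70 = 119,528/151,489 = 0.789021.
P(exactly one) = p₁(1−p₂) + (1−p₁)p₂ = 0.179003 + 0.119584 = 0.298587.

0.299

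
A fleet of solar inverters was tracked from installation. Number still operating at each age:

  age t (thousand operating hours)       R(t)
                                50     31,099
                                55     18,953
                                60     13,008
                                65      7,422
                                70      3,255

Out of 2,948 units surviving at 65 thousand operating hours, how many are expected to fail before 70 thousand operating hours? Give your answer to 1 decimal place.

1655.1

The relevant probability is 1 − 3,255/7,422 = 0.561439.
Expected number = 2,948 × 0.561439 = 1655.1.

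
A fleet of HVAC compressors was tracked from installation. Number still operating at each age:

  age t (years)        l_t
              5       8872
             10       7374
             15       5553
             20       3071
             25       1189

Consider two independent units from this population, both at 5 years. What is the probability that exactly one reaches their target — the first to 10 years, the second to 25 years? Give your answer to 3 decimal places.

0.742

p₁ = l_10/l_5 = 7374/8872 = 0.831154; p₂ = l_25/l_5 = 1189/8872 = 0.134017.
P(exactly one) = p₁(1−p₂) + (1−p₁)p₂ = 0.719765 + 0.022628 = 0.742393.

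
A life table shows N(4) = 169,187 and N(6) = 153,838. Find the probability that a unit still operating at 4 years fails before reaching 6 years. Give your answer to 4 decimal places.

0.0907

P(fail before 6 | operational at 4) = 1 − N(6)/N(4) = 1 − 153,838/169,187 = (15,349)/169,187 = 0.090722.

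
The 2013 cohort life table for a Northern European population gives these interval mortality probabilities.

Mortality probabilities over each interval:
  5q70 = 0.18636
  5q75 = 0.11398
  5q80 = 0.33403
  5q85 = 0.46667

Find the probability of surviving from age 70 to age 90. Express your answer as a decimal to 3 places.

Survival from 70 to 90 is the product of surviving each interval: (1 − 0.18636) × (1 − 0.11398) × (1 − 0.33403) × (1 − 0.46667).
= 0.81364 × 0.88602 × 0.66597 × 0.53333 = 0.256051.

0.256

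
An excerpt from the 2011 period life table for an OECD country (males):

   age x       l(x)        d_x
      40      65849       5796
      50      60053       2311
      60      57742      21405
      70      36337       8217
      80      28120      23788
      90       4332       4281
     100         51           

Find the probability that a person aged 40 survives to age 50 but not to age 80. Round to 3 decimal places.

This is the probability of reaching 50 but not 80, conditional on being alive at 40: (l(50) − l(80)) / l(40).
= (60053 − 28120) / 65849 = 31933 / 65849 = 0.484943.

0.485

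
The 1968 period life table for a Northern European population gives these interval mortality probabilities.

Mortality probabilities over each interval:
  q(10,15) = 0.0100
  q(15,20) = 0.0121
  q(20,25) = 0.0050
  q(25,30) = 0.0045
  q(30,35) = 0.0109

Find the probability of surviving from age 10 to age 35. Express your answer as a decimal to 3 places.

0.958

Survival from 10 to 35 is the product of surviving each interval: (1 − 0.0100) × (1 − 0.0121) × (1 − 0.0050) × (1 − 0.0045) × (1 − 0.0109).
= 0.9900 × 0.9879 × 0.9950 × 0.9955 × 0.9891 = 0.958192.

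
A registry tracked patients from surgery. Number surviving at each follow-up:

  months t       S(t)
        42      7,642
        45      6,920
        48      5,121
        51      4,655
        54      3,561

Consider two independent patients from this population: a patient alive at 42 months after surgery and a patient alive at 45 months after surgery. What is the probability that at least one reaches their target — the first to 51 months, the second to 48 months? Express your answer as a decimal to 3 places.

0.898

p₁ = S(51)/S(42) = 4,655/7,642 = 0.609134; p₂ = S(48)/S(45) = 5,121/6,920 = 0.740029.
P(at least one) = 1 − (1−p₁)(1−p₂) = 1 − 0.390866 × 0.259971 = 0.898386.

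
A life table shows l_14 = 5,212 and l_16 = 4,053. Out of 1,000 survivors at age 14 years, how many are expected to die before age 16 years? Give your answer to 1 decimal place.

222.4

The relevant probability is 1 − 4,053/5,212 = 0.222371.
Expected number = 1,000 × 0.222371 = 222.4.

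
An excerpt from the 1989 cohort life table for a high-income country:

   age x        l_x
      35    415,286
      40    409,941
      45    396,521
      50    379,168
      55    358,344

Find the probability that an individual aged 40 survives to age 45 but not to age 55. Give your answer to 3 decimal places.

This is the probability of reaching 45 but not 55, conditional on being alive at 40: (l_45 − l_55) / l_40.
= (396,521 − 358,344) / 409,941 = 38,177 / 409,941 = 0.093128.

0.093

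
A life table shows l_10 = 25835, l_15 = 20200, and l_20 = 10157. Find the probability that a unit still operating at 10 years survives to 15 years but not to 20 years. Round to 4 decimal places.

This is the probability of reaching 15 but not 20, conditional on being operational at 10: (l_15 − l_20) / l_10.
= (20200 − 10157) / 25835 = 10043 / 25835 = 0.388736.

0.3887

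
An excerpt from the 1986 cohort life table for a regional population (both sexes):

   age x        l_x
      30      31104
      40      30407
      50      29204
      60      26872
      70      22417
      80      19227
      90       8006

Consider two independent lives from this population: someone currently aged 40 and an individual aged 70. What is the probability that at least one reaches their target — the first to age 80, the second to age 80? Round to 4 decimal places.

p₁ = l_80/l_40 = 19227/30407 = 0.632322; p₂ = l_80/l_70 = 19227/22417 = 0.857697.
P(at least one) = 1 − (1−p₁)(1−p₂) = 1 − 0.367678 × 0.142303 = 0.947678.

0.9477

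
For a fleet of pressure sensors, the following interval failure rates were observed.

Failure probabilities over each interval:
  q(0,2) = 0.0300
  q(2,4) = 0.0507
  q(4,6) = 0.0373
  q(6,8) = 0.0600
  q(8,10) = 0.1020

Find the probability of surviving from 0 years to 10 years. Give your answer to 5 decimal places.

The overall survival probability is (1 − 0.0300) × (1 − 0.0507) × (1 − 0.0373) × (1 − 0.0600) × (1 − 0.1020).
= 0.9700 × 0.9493 × 0.9627 × 0.9400 × 0.8980 = 0.748291.

0.74829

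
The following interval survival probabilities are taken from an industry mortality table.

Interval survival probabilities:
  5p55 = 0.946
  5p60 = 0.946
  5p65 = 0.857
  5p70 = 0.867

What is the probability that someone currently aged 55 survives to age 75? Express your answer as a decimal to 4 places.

0.6649

The overall survival probability is 0.946 × 0.946 × 0.857 × 0.867.
= 0.664940.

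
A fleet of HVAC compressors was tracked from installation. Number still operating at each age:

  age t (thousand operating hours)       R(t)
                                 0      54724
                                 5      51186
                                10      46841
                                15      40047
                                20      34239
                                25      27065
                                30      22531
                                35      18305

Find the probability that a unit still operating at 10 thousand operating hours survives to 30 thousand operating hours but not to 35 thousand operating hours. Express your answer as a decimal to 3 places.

This is the probability of reaching 30 but not 35, conditional on being operational at 10: (R(30) − R(35)) / R(10).
= (22531 − 18305) / 46841 = 4226 / 46841 = 0.090220.

0.090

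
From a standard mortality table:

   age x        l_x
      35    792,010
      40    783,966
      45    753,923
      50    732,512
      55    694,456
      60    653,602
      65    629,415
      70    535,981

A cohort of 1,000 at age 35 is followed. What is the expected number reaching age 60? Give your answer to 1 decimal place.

The relevant probability is 653,602/792,010 = 0.825245.
Expected number = 1,000 × 0.825245 = 825.2.

825.2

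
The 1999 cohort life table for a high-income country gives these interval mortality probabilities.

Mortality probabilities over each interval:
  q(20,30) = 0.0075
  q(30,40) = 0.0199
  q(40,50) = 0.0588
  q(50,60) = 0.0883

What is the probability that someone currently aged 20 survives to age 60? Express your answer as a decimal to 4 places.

0.8347

Chaining the interval survival probabilities: (1 − 0.0075) × (1 − 0.0199) × (1 − 0.0588) × (1 − 0.0883).
= 0.9925 × 0.9801 × 0.9412 × 0.9117 = 0.834708.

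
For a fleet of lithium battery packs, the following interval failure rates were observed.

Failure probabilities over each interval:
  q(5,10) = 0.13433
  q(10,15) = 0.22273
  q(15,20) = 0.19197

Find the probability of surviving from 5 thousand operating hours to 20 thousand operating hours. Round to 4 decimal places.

0.5437

Chaining the interval survival probabilities: (1 − 0.13433) × (1 − 0.22273) × (1 − 0.19197).
= 0.86567 × 0.77727 × 0.80803 = 0.543691.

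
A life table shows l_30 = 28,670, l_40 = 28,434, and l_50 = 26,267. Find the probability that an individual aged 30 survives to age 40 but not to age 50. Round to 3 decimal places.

0.076

This is the probability of reaching 40 but not 50, conditional on being alive at 30: (l_40 − l_50) / l_30.
= (28,434 − 26,267) / 28,670 = 2,167 / 28,670 = 0.075584.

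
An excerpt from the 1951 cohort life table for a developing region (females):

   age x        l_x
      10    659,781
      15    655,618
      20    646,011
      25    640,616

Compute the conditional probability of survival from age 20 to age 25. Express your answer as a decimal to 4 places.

0.9916

The conditional survival probability is l_25/l_20 = 640,616/646,011 = 0.991649.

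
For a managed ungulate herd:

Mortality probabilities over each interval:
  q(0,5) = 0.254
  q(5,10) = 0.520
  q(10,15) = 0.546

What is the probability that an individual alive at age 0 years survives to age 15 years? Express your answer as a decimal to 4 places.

P(survive 0→15) = (1 − 0.254) × (1 − 0.520) × (1 − 0.546).
= 0.746 × 0.480 × 0.454 = 0.162568.

0.1626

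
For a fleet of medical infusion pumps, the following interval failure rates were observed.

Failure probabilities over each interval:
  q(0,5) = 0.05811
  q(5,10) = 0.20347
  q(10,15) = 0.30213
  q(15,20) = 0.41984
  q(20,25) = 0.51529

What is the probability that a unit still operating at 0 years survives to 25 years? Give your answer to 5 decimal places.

0.14723

Chaining the interval survival probabilities: (1 − 0.05811) × (1 − 0.20347) × (1 − 0.30213) × (1 − 0.41984) × (1 − 0.51529).
= 0.94189 × 0.79653 × 0.69787 × 0.58016 × 0.48471 = 0.147233.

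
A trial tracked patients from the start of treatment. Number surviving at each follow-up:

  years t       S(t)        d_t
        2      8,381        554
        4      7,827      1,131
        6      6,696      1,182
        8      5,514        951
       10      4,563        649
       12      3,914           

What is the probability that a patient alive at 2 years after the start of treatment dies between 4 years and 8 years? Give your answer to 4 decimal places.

0.2760

This is the probability of reaching 4 but not 8, conditional on being alive at 2: (S(4) − S(8)) / S(2).
= (7,827 − 5,514) / 8,381 = 2,313 / 8,381 = 0.275981.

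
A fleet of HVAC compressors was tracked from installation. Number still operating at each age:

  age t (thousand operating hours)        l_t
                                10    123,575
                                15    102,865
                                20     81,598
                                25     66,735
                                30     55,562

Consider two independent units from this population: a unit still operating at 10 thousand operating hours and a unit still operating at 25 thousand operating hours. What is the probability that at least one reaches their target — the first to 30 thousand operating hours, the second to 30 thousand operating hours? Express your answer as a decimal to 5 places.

0.90785

p₁ = l_30/l_10 = 55,562/123,575 = 0.449622; p₂ = l_30/l_25 = 55,562/66,735 = 0.832577.
P(at least one) = 1 − (1−p₁)(1−p₂) = 1 − 0.550378 × 0.167423 = 0.907854.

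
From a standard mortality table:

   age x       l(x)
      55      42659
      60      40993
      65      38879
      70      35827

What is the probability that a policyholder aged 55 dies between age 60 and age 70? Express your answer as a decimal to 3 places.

This is the probability of reaching 60 but not 70, conditional on being alive at 55: (l(60) − l(70)) / l(55).
= (40993 − 35827) / 42659 = 5166 / 42659 = 0.121100.

0.121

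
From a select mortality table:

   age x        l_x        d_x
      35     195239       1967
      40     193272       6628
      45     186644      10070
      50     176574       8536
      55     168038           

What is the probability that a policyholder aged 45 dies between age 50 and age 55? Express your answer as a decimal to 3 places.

0.046

We want 5|5q45 = (l_50 − l_55)/l_45.
This is the probability of reaching 50 but not 55, conditional on being alive at 45: (l_50 − l_55) / l_45.
= (176574 − 168038) / 186644 = 8536 / 186644 = 0.045734.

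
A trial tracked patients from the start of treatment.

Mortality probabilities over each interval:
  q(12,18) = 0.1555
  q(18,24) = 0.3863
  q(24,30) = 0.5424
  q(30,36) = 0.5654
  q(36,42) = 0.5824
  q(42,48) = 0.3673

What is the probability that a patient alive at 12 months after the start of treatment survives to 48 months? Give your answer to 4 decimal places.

0.0272

Survival from 12 to 48 is the product of surviving each interval: (1 − 0.1555) × (1 − 0.3863) × (1 − 0.5424) × (1 − 0.5654) × (1 − 0.5824) × (1 − 0.3673).
= 0.8445 × 0.6137 × 0.4576 × 0.4346 × 0.4176 × 0.6327 = 0.027233.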